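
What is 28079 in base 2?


Divide by 2 repeatedly:
28079 ÷ 2 = 14039 remainder 1
14039 ÷ 2 = 7019 remainder 1
7019 ÷ 2 = 3509 remainder 1
3509 ÷ 2 = 1754 remainder 1
1754 ÷ 2 = 877 remainder 0
877 ÷ 2 = 438 remainder 1
438 ÷ 2 = 219 remainder 0
219 ÷ 2 = 109 remainder 1
109 ÷ 2 = 54 remainder 1
54 ÷ 2 = 27 remainder 0
27 ÷ 2 = 13 remainder 1
13 ÷ 2 = 6 remainder 1
6 ÷ 2 = 3 remainder 0
3 ÷ 2 = 1 remainder 1
1 ÷ 2 = 0 remainder 1
Reading remainders bottom-up:
= 110110110101111


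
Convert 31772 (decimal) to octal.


Divide by 8 repeatedly:
31772 ÷ 8 = 3971 remainder 4
3971 ÷ 8 = 496 remainder 3
496 ÷ 8 = 62 remainder 0
62 ÷ 8 = 7 remainder 6
7 ÷ 8 = 0 remainder 7
Reading remainders bottom-up:
= 0o76034


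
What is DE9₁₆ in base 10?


Positional values:
Position 0: 9 × 16^0 = 9 × 1 = 9
Position 1: E × 16^1 = 14 × 16 = 224
Position 2: D × 16^2 = 13 × 256 = 3328
Sum = 9 + 224 + 3328
= 3561


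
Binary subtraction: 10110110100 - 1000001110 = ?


Align and subtract column by column (LSB to MSB, borrowing when needed):
  10110110100
- 01000001110
  -----------
  col 0: (0 - 0 borrow-in) - 0 → 0 - 0 = 0, borrow out 0
  col 1: (0 - 0 borrow-in) - 1 → borrow from next column: (0+2) - 1 = 1, borrow out 1
  col 2: (1 - 1 borrow-in) - 1 → borrow from next column: (0+2) - 1 = 1, borrow out 1
  col 3: (0 - 1 borrow-in) - 1 → borrow from next column: (-1+2) - 1 = 0, borrow out 1
  col 4: (1 - 1 borrow-in) - 0 → 0 - 0 = 0, borrow out 0
  col 5: (1 - 0 borrow-in) - 0 → 1 - 0 = 1, borrow out 0
  col 6: (0 - 0 borrow-in) - 0 → 0 - 0 = 0, borrow out 0
  col 7: (1 - 0 borrow-in) - 0 → 1 - 0 = 1, borrow out 0
  col 8: (1 - 0 borrow-in) - 0 → 1 - 0 = 1, borrow out 0
  col 9: (0 - 0 borrow-in) - 1 → borrow from next column: (0+2) - 1 = 1, borrow out 1
  col 10: (1 - 1 borrow-in) - 0 → 0 - 0 = 0, borrow out 0
Reading bits MSB→LSB: 01110100110
Strip leading zeros: 1110100110
= 1110100110


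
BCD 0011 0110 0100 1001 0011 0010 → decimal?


Each 4-bit group → digit:
  0011 → 3
  0110 → 6
  0100 → 4
  1001 → 9
  0011 → 3
  0010 → 2
= 364932


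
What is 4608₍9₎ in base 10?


Positional values (base 9):
  8 × 9^0 = 8 × 1 = 8
  0 × 9^1 = 0 × 9 = 0
  6 × 9^2 = 6 × 81 = 486
  4 × 9^3 = 4 × 729 = 2916
Sum = 8 + 0 + 486 + 2916
= 3410


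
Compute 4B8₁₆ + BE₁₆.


Align and add column by column (LSB to MSB, each column mod 16 with carry):
  04B8
+ 00BE
  ----
  col 0: 8(8) + E(14) + 0 (carry in) = 22 → 6(6), carry out 1
  col 1: B(11) + B(11) + 1 (carry in) = 23 → 7(7), carry out 1
  col 2: 4(4) + 0(0) + 1 (carry in) = 5 → 5(5), carry out 0
  col 3: 0(0) + 0(0) + 0 (carry in) = 0 → 0(0), carry out 0
Reading digits MSB→LSB: 0576
Strip leading zeros: 576
= 0x576


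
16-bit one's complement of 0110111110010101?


Original: 0110111110010101
Invert all bits:
  bit 0: 0 → 1
  bit 1: 1 → 0
  bit 2: 1 → 0
  bit 3: 0 → 1
  bit 4: 1 → 0
  bit 5: 1 → 0
  bit 6: 1 → 0
  bit 7: 1 → 0
  bit 8: 1 → 0
  bit 9: 0 → 1
  bit 10: 0 → 1
  bit 11: 1 → 0
  bit 12: 0 → 1
  bit 13: 1 → 0
  bit 14: 0 → 1
  bit 15: 1 → 0
= 1001000001101010


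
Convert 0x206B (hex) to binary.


Each hex digit → 4 binary bits:
  2 = 0010
  0 = 0000
  6 = 0110
  B = 1011
Concatenate: 0010 0000 0110 1011
= 0010000001101011


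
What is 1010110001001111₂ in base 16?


Group into 4-bit nibbles: 1010110001001111
  1010 = A
  1100 = C
  0100 = 4
  1111 = F
= 0xAC4F


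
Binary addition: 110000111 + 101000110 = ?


Align and add column by column (LSB to MSB, carry propagating):
  0110000111
+ 0101000110
  ----------
  col 0: 1 + 0 + 0 (carry in) = 1 → bit 1, carry out 0
  col 1: 1 + 1 + 0 (carry in) = 2 → bit 0, carry out 1
  col 2: 1 + 1 + 1 (carry in) = 3 → bit 1, carry out 1
  col 3: 0 + 0 + 1 (carry in) = 1 → bit 1, carry out 0
  col 4: 0 + 0 + 0 (carry in) = 0 → bit 0, carry out 0
  col 5: 0 + 0 + 0 (carry in) = 0 → bit 0, carry out 0
  col 6: 0 + 1 + 0 (carry in) = 1 → bit 1, carry out 0
  col 7: 1 + 0 + 0 (carry in) = 1 → bit 1, carry out 0
  col 8: 1 + 1 + 0 (carry in) = 2 → bit 0, carry out 1
  col 9: 0 + 0 + 1 (carry in) = 1 → bit 1, carry out 0
Reading bits MSB→LSB: 1011001101
Strip leading zeros: 1011001101
= 1011001101


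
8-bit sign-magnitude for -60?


Sign bit: 1 (negative)
Magnitude: 60 = 0111100
= 10111100


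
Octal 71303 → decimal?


Positional values:
Position 0: 3 × 8^0 = 3
Position 1: 0 × 8^1 = 0
Position 2: 3 × 8^2 = 192
Position 3: 1 × 8^3 = 512
Position 4: 7 × 8^4 = 28672
Sum = 3 + 0 + 192 + 512 + 28672
= 29379


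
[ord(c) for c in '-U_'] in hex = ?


String: '-U_'  (3 characters)
Per-character ASCII lookup:
  '-': special character: '-' = 45 → 0x2D
  'U': uppercase starts at 65: 'U' = 65 + 20 = 85 → 0x55
  '_': special character: '_' = 95 → 0x5F
= 0x2D 0x55 0x5F


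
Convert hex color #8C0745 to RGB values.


Hex: #8C0745
R = 8C₁₆ = 140
G = 07₁₆ = 7
B = 45₁₆ = 69
= RGB(140, 7, 69)


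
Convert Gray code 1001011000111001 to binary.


Gray code: 1001011000111001
MSB stays the same: 1
Each subsequent bit = prev_binary XOR current_gray:
  B[1] = 1 XOR 0 = 1
  B[2] = 1 XOR 0 = 1
  B[3] = 1 XOR 1 = 0
  B[4] = 0 XOR 0 = 0
  B[5] = 0 XOR 1 = 1
  B[6] = 1 XOR 1 = 0
  B[7] = 0 XOR 0 = 0
  B[8] = 0 XOR 0 = 0
  B[9] = 0 XOR 0 = 0
  B[10] = 0 XOR 1 = 1
  B[11] = 1 XOR 1 = 0
  B[12] = 0 XOR 1 = 1
  B[13] = 1 XOR 0 = 1
  B[14] = 1 XOR 0 = 1
  B[15] = 1 XOR 1 = 0
= 1110010000101110 (58414 decimal)


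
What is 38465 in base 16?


Divide by 16 repeatedly:
38465 ÷ 16 = 2404 remainder 1 (1)
2404 ÷ 16 = 150 remainder 4 (4)
150 ÷ 16 = 9 remainder 6 (6)
9 ÷ 16 = 0 remainder 9 (9)
Reading remainders bottom-up:
= 0x9641


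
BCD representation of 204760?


Each digit → 4-bit binary:
  2 → 0010
  0 → 0000
  4 → 0100
  7 → 0111
  6 → 0110
  0 → 0000
= 0010 0000 0100 0111 0110 0000


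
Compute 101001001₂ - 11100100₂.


Align and subtract column by column (LSB to MSB, borrowing when needed):
  101001001
- 011100100
  ---------
  col 0: (1 - 0 borrow-in) - 0 → 1 - 0 = 1, borrow out 0
  col 1: (0 - 0 borrow-in) - 0 → 0 - 0 = 0, borrow out 0
  col 2: (0 - 0 borrow-in) - 1 → borrow from next column: (0+2) - 1 = 1, borrow out 1
  col 3: (1 - 1 borrow-in) - 0 → 0 - 0 = 0, borrow out 0
  col 4: (0 - 0 borrow-in) - 0 → 0 - 0 = 0, borrow out 0
  col 5: (0 - 0 borrow-in) - 1 → borrow from next column: (0+2) - 1 = 1, borrow out 1
  col 6: (1 - 1 borrow-in) - 1 → borrow from next column: (0+2) - 1 = 1, borrow out 1
  col 7: (0 - 1 borrow-in) - 1 → borrow from next column: (-1+2) - 1 = 0, borrow out 1
  col 8: (1 - 1 borrow-in) - 0 → 0 - 0 = 0, borrow out 0
Reading bits MSB→LSB: 001100101
Strip leading zeros: 1100101
= 1100101


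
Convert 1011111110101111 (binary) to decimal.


Positional values:
Bit 0: 1 × 2^0 = 1
Bit 1: 1 × 2^1 = 2
Bit 2: 1 × 2^2 = 4
Bit 3: 1 × 2^3 = 8
Bit 5: 1 × 2^5 = 32
Bit 7: 1 × 2^7 = 128
Bit 8: 1 × 2^8 = 256
Bit 9: 1 × 2^9 = 512
Bit 10: 1 × 2^10 = 1024
Bit 11: 1 × 2^11 = 2048
Bit 12: 1 × 2^12 = 4096
Bit 13: 1 × 2^13 = 8192
Bit 15: 1 × 2^15 = 32768
Sum = 1 + 2 + 4 + 8 + 32 + 128 + 256 + 512 + 1024 + 2048 + 4096 + 8192 + 32768
= 49071


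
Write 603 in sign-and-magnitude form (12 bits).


Sign bit: 0 (positive)
Magnitude: 603 = 01001011011
= 001001011011


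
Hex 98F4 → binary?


Each hex digit → 4 binary bits:
  9 = 1001
  8 = 1000
  F = 1111
  4 = 0100
Concatenate: 1001 1000 1111 0100
= 1001100011110100


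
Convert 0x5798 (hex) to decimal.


Positional values:
Position 0: 8 × 16^0 = 8 × 1 = 8
Position 1: 9 × 16^1 = 9 × 16 = 144
Position 2: 7 × 16^2 = 7 × 256 = 1792
Position 3: 5 × 16^3 = 5 × 4096 = 20480
Sum = 8 + 144 + 1792 + 20480
= 22424


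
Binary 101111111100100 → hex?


Group into 4-bit nibbles: 0101111111100100
  0101 = 5
  1111 = F
  1110 = E
  0100 = 4
= 0x5FE4


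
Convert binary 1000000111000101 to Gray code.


Binary: 1000000111000101
Gray code: G = B XOR (B >> 1)
B >> 1 = 0100000011100010
1000000111000101 XOR 0100000011100010:
  1 XOR 0 = 1
  0 XOR 1 = 1
  0 XOR 0 = 0
  0 XOR 0 = 0
  0 XOR 0 = 0
  0 XOR 0 = 0
  0 XOR 0 = 0
  1 XOR 0 = 1
  1 XOR 1 = 0
  1 XOR 1 = 0
  0 XOR 1 = 1
  0 XOR 0 = 0
  0 XOR 0 = 0
  1 XOR 0 = 1
  0 XOR 1 = 1
  1 XOR 0 = 1
= 1100000100100111


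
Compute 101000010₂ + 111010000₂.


Align and add column by column (LSB to MSB, carry propagating):
  0101000010
+ 0111010000
  ----------
  col 0: 0 + 0 + 0 (carry in) = 0 → bit 0, carry out 0
  col 1: 1 + 0 + 0 (carry in) = 1 → bit 1, carry out 0
  col 2: 0 + 0 + 0 (carry in) = 0 → bit 0, carry out 0
  col 3: 0 + 0 + 0 (carry in) = 0 → bit 0, carry out 0
  col 4: 0 + 1 + 0 (carry in) = 1 → bit 1, carry out 0
  col 5: 0 + 0 + 0 (carry in) = 0 → bit 0, carry out 0
  col 6: 1 + 1 + 0 (carry in) = 2 → bit 0, carry out 1
  col 7: 0 + 1 + 1 (carry in) = 2 → bit 0, carry out 1
  col 8: 1 + 1 + 1 (carry in) = 3 → bit 1, carry out 1
  col 9: 0 + 0 + 1 (carry in) = 1 → bit 1, carry out 0
Reading bits MSB→LSB: 1100010010
Strip leading zeros: 1100010010
= 1100010010


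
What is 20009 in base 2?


Divide by 2 repeatedly:
20009 ÷ 2 = 10004 remainder 1
10004 ÷ 2 = 5002 remainder 0
5002 ÷ 2 = 2501 remainder 0
2501 ÷ 2 = 1250 remainder 1
1250 ÷ 2 = 625 remainder 0
625 ÷ 2 = 312 remainder 1
312 ÷ 2 = 156 remainder 0
156 ÷ 2 = 78 remainder 0
78 ÷ 2 = 39 remainder 0
39 ÷ 2 = 19 remainder 1
19 ÷ 2 = 9 remainder 1
9 ÷ 2 = 4 remainder 1
4 ÷ 2 = 2 remainder 0
2 ÷ 2 = 1 remainder 0
1 ÷ 2 = 0 remainder 1
Reading remainders bottom-up:
= 100111000101001


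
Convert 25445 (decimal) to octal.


Divide by 8 repeatedly:
25445 ÷ 8 = 3180 remainder 5
3180 ÷ 8 = 397 remainder 4
397 ÷ 8 = 49 remainder 5
49 ÷ 8 = 6 remainder 1
6 ÷ 8 = 0 remainder 6
Reading remainders bottom-up:
= 0o61545


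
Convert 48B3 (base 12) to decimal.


Positional values (base 12):
  3 × 12^0 = 3 × 1 = 3
  B × 12^1 = 11 × 12 = 132
  8 × 12^2 = 8 × 144 = 1152
  4 × 12^3 = 4 × 1728 = 6912
Sum = 3 + 132 + 1152 + 6912
= 8199


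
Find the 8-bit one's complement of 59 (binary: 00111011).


Original: 00111011
Invert all bits:
  bit 0: 0 → 1
  bit 1: 0 → 1
  bit 2: 1 → 0
  bit 3: 1 → 0
  bit 4: 1 → 0
  bit 5: 0 → 1
  bit 6: 1 → 0
  bit 7: 1 → 0
= 11000100


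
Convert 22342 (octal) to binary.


Each octal digit → 3 binary bits:
  2 = 010
  2 = 010
  3 = 011
  4 = 100
  2 = 010
Concatenate: 010 010 011 100 010
= 010010011100010


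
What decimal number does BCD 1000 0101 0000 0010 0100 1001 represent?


Each 4-bit group → digit:
  1000 → 8
  0101 → 5
  0000 → 0
  0010 → 2
  0100 → 4
  1001 → 9
= 850249


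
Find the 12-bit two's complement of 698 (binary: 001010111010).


Original: 001010111010
Step 1 - Invert all bits: 110101000101
Step 2 - Add 1: 110101000101 + 1
= 110101000110 (represents -698)


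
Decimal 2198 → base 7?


Divide by 7 repeatedly:
2198 ÷ 7 = 314 remainder 0
314 ÷ 7 = 44 remainder 6
44 ÷ 7 = 6 remainder 2
6 ÷ 7 = 0 remainder 6
Reading remainders bottom-up:
= 6260


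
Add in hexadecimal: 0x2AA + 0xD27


Align and add column by column (LSB to MSB, each column mod 16 with carry):
  02AA
+ 0D27
  ----
  col 0: A(10) + 7(7) + 0 (carry in) = 17 → 1(1), carry out 1
  col 1: A(10) + 2(2) + 1 (carry in) = 13 → D(13), carry out 0
  col 2: 2(2) + D(13) + 0 (carry in) = 15 → F(15), carry out 0
  col 3: 0(0) + 0(0) + 0 (carry in) = 0 → 0(0), carry out 0
Reading digits MSB→LSB: 0FD1
Strip leading zeros: FD1
= 0xFD1


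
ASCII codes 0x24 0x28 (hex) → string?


Codes (hex): 0x24 0x28
Per-code ASCII lookup:
  0x24 = 36  (special character) → '$'
  0x28 = 40  (special character) → '('
= '$('


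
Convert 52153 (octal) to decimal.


Positional values:
Position 0: 3 × 8^0 = 3
Position 1: 5 × 8^1 = 40
Position 2: 1 × 8^2 = 64
Position 3: 2 × 8^3 = 1024
Position 4: 5 × 8^4 = 20480
Sum = 3 + 40 + 64 + 1024 + 20480
= 21611


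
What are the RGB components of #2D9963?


Hex: #2D9963
R = 2D₁₆ = 45
G = 99₁₆ = 153
B = 63₁₆ = 99
= RGB(45, 153, 99)


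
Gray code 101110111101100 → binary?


Gray code: 101110111101100
MSB stays the same: 1
Each subsequent bit = prev_binary XOR current_gray:
  B[1] = 1 XOR 0 = 1
  B[2] = 1 XOR 1 = 0
  B[3] = 0 XOR 1 = 1
  B[4] = 1 XOR 1 = 0
  B[5] = 0 XOR 0 = 0
  B[6] = 0 XOR 1 = 1
  B[7] = 1 XOR 1 = 0
  B[8] = 0 XOR 1 = 1
  B[9] = 1 XOR 1 = 0
  B[10] = 0 XOR 0 = 0
  B[11] = 0 XOR 1 = 1
  B[12] = 1 XOR 1 = 0
  B[13] = 0 XOR 0 = 0
  B[14] = 0 XOR 0 = 0
= 110100101001000 (26952 decimal)


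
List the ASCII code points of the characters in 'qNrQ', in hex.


String: 'qNrQ'  (4 characters)
Per-character ASCII lookup:
  'q': lowercase starts at 97: 'q' = 97 + 16 = 113 → 0x71
  'N': uppercase starts at 65: 'N' = 65 + 13 = 78 → 0x4E
  'r': lowercase starts at 97: 'r' = 97 + 17 = 114 → 0x72
  'Q': uppercase starts at 65: 'Q' = 65 + 16 = 81 → 0x51
= 0x71 0x4E 0x72 0x51


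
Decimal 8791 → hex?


Divide by 16 repeatedly:
8791 ÷ 16 = 549 remainder 7 (7)
549 ÷ 16 = 34 remainder 5 (5)
34 ÷ 16 = 2 remainder 2 (2)
2 ÷ 16 = 0 remainder 2 (2)
Reading remainders bottom-up:
= 0x2257


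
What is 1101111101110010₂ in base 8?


Group into 3-bit groups: 001101111101110010
  001 = 1
  101 = 5
  111 = 7
  101 = 5
  110 = 6
  010 = 2
= 0o157562


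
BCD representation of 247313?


Each digit → 4-bit binary:
  2 → 0010
  4 → 0100
  7 → 0111
  3 → 0011
  1 → 0001
  3 → 0011
= 0010 0100 0111 0011 0001 0011


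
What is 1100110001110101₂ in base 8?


Group into 3-bit groups: 001100110001110101
  001 = 1
  100 = 4
  110 = 6
  001 = 1
  110 = 6
  101 = 5
= 0o146165


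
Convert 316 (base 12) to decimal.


Positional values (base 12):
  6 × 12^0 = 6 × 1 = 6
  1 × 12^1 = 1 × 12 = 12
  3 × 12^2 = 3 × 144 = 432
Sum = 6 + 12 + 432
= 450


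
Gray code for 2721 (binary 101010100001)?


Binary: 101010100001
Gray code: G = B XOR (B >> 1)
B >> 1 = 010101010000
101010100001 XOR 010101010000:
  1 XOR 0 = 1
  0 XOR 1 = 1
  1 XOR 0 = 1
  0 XOR 1 = 1
  1 XOR 0 = 1
  0 XOR 1 = 1
  1 XOR 0 = 1
  0 XOR 1 = 1
  0 XOR 0 = 0
  0 XOR 0 = 0
  0 XOR 0 = 0
  1 XOR 0 = 1
= 111111110001


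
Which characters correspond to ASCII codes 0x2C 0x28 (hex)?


Codes (hex): 0x2C 0x28
Per-code ASCII lookup:
  0x2C = 44  (special character) → ','
  0x28 = 40  (special character) → '('
= ',('


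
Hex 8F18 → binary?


Each hex digit → 4 binary bits:
  8 = 1000
  F = 1111
  1 = 0001
  8 = 1000
Concatenate: 1000 1111 0001 1000
= 1000111100011000


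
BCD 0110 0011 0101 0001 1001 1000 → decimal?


Each 4-bit group → digit:
  0110 → 6
  0011 → 3
  0101 → 5
  0001 → 1
  1001 → 9
  1000 → 8
= 635198


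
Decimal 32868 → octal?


Divide by 8 repeatedly:
32868 ÷ 8 = 4108 remainder 4
4108 ÷ 8 = 513 remainder 4
513 ÷ 8 = 64 remainder 1
64 ÷ 8 = 8 remainder 0
8 ÷ 8 = 1 remainder 0
1 ÷ 8 = 0 remainder 1
Reading remainders bottom-up:
= 0o100144


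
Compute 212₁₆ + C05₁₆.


Align and add column by column (LSB to MSB, each column mod 16 with carry):
  0212
+ 0C05
  ----
  col 0: 2(2) + 5(5) + 0 (carry in) = 7 → 7(7), carry out 0
  col 1: 1(1) + 0(0) + 0 (carry in) = 1 → 1(1), carry out 0
  col 2: 2(2) + C(12) + 0 (carry in) = 14 → E(14), carry out 0
  col 3: 0(0) + 0(0) + 0 (carry in) = 0 → 0(0), carry out 0
Reading digits MSB→LSB: 0E17
Strip leading zeros: E17
= 0xE17


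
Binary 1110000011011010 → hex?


Group into 4-bit nibbles: 1110000011011010
  1110 = E
  0000 = 0
  1101 = D
  1010 = A
= 0xE0DA


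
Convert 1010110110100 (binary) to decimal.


Positional values:
Bit 2: 1 × 2^2 = 4
Bit 4: 1 × 2^4 = 16
Bit 5: 1 × 2^5 = 32
Bit 7: 1 × 2^7 = 128
Bit 8: 1 × 2^8 = 256
Bit 10: 1 × 2^10 = 1024
Bit 12: 1 × 2^12 = 4096
Sum = 4 + 16 + 32 + 128 + 256 + 1024 + 4096
= 5556


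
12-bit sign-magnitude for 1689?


Sign bit: 0 (positive)
Magnitude: 1689 = 11010011001
= 011010011001


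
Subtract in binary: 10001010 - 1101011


Align and subtract column by column (LSB to MSB, borrowing when needed):
  10001010
- 01101011
  --------
  col 0: (0 - 0 borrow-in) - 1 → borrow from next column: (0+2) - 1 = 1, borrow out 1
  col 1: (1 - 1 borrow-in) - 1 → borrow from next column: (0+2) - 1 = 1, borrow out 1
  col 2: (0 - 1 borrow-in) - 0 → borrow from next column: (-1+2) - 0 = 1, borrow out 1
  col 3: (1 - 1 borrow-in) - 1 → borrow from next column: (0+2) - 1 = 1, borrow out 1
  col 4: (0 - 1 borrow-in) - 0 → borrow from next column: (-1+2) - 0 = 1, borrow out 1
  col 5: (0 - 1 borrow-in) - 1 → borrow from next column: (-1+2) - 1 = 0, borrow out 1
  col 6: (0 - 1 borrow-in) - 1 → borrow from next column: (-1+2) - 1 = 0, borrow out 1
  col 7: (1 - 1 borrow-in) - 0 → 0 - 0 = 0, borrow out 0
Reading bits MSB→LSB: 00011111
Strip leading zeros: 11111
= 11111


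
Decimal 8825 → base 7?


Divide by 7 repeatedly:
8825 ÷ 7 = 1260 remainder 5
1260 ÷ 7 = 180 remainder 0
180 ÷ 7 = 25 remainder 5
25 ÷ 7 = 3 remainder 4
3 ÷ 7 = 0 remainder 3
Reading remainders bottom-up:
= 34505


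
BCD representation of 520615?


Each digit → 4-bit binary:
  5 → 0101
  2 → 0010
  0 → 0000
  6 → 0110
  1 → 0001
  5 → 0101
= 0101 0010 0000 0110 0001 0101


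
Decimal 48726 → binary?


Divide by 2 repeatedly:
48726 ÷ 2 = 24363 remainder 0
24363 ÷ 2 = 12181 remainder 1
12181 ÷ 2 = 6090 remainder 1
6090 ÷ 2 = 3045 remainder 0
3045 ÷ 2 = 1522 remainder 1
1522 ÷ 2 = 761 remainder 0
761 ÷ 2 = 380 remainder 1
380 ÷ 2 = 190 remainder 0
190 ÷ 2 = 95 remainder 0
95 ÷ 2 = 47 remainder 1
47 ÷ 2 = 23 remainder 1
23 ÷ 2 = 11 remainder 1
11 ÷ 2 = 5 remainder 1
5 ÷ 2 = 2 remainder 1
2 ÷ 2 = 1 remainder 0
1 ÷ 2 = 0 remainder 1
Reading remainders bottom-up:
= 1011111001010110


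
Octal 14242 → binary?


Each octal digit → 3 binary bits:
  1 = 001
  4 = 100
  2 = 010
  4 = 100
  2 = 010
Concatenate: 001 100 010 100 010
= 001100010100010


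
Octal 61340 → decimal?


Positional values:
Position 0: 0 × 8^0 = 0
Position 1: 4 × 8^1 = 32
Position 2: 3 × 8^2 = 192
Position 3: 1 × 8^3 = 512
Position 4: 6 × 8^4 = 24576
Sum = 0 + 32 + 192 + 512 + 24576
= 25312


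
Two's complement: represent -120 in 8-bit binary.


Original: 01111000
Step 1 - Invert all bits: 10000111
Step 2 - Add 1: 10000111 + 1
= 10001000 (represents -120)


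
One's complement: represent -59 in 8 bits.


Original: 00111011
Invert all bits:
  bit 0: 0 → 1
  bit 1: 0 → 1
  bit 2: 1 → 0
  bit 3: 1 → 0
  bit 4: 1 → 0
  bit 5: 0 → 1
  bit 6: 1 → 0
  bit 7: 1 → 0
= 11000100


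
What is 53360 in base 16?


Divide by 16 repeatedly:
53360 ÷ 16 = 3335 remainder 0 (0)
3335 ÷ 16 = 208 remainder 7 (7)
208 ÷ 16 = 13 remainder 0 (0)
13 ÷ 16 = 0 remainder 13 (D)
Reading remainders bottom-up:
= 0xD070


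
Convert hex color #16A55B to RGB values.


Hex: #16A55B
R = 16₁₆ = 22
G = A5₁₆ = 165
B = 5B₁₆ = 91
= RGB(22, 165, 91)


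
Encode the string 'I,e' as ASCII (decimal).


String: 'I,e'  (3 characters)
Per-character ASCII lookup:
  'I': uppercase starts at 65: 'I' = 65 + 8 = 73
  ',': special character: ',' = 44
  'e': lowercase starts at 97: 'e' = 97 + 4 = 101
= 73 44 101


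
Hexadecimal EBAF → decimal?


Positional values:
Position 0: F × 16^0 = 15 × 1 = 15
Position 1: A × 16^1 = 10 × 16 = 160
Position 2: B × 16^2 = 11 × 256 = 2816
Position 3: E × 16^3 = 14 × 4096 = 57344
Sum = 15 + 160 + 2816 + 57344
= 60335


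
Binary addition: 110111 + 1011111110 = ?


Align and add column by column (LSB to MSB, carry propagating):
  00000110111
+ 01011111110
  -----------
  col 0: 1 + 0 + 0 (carry in) = 1 → bit 1, carry out 0
  col 1: 1 + 1 + 0 (carry in) = 2 → bit 0, carry out 1
  col 2: 1 + 1 + 1 (carry in) = 3 → bit 1, carry out 1
  col 3: 0 + 1 + 1 (carry in) = 2 → bit 0, carry out 1
  col 4: 1 + 1 + 1 (carry in) = 3 → bit 1, carry out 1
  col 5: 1 + 1 + 1 (carry in) = 3 → bit 1, carry out 1
  col 6: 0 + 1 + 1 (carry in) = 2 → bit 0, carry out 1
  col 7: 0 + 1 + 1 (carry in) = 2 → bit 0, carry out 1
  col 8: 0 + 0 + 1 (carry in) = 1 → bit 1, carry out 0
  col 9: 0 + 1 + 0 (carry in) = 1 → bit 1, carry out 0
  col 10: 0 + 0 + 0 (carry in) = 0 → bit 0, carry out 0
Reading bits MSB→LSB: 01100110101
Strip leading zeros: 1100110101
= 1100110101


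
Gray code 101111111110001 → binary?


Gray code: 101111111110001
MSB stays the same: 1
Each subsequent bit = prev_binary XOR current_gray:
  B[1] = 1 XOR 0 = 1
  B[2] = 1 XOR 1 = 0
  B[3] = 0 XOR 1 = 1
  B[4] = 1 XOR 1 = 0
  B[5] = 0 XOR 1 = 1
  B[6] = 1 XOR 1 = 0
  B[7] = 0 XOR 1 = 1
  B[8] = 1 XOR 1 = 0
  B[9] = 0 XOR 1 = 1
  B[10] = 1 XOR 1 = 0
  B[11] = 0 XOR 0 = 0
  B[12] = 0 XOR 0 = 0
  B[13] = 0 XOR 0 = 0
  B[14] = 0 XOR 1 = 1
= 110101010100001 (27297 decimal)


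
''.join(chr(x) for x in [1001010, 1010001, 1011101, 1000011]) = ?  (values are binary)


Codes (binary): 1001010 1010001 1011101 1000011
Per-code ASCII lookup:
  1001010 = 74  (range 65-90: uppercase, 74 - 65 = 9) → 'J'
  1010001 = 81  (range 65-90: uppercase, 81 - 65 = 16) → 'Q'
  1011101 = 93  (special character) → ']'
  1000011 = 67  (range 65-90: uppercase, 67 - 65 = 2) → 'C'
= 'JQ]C'


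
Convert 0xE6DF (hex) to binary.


Each hex digit → 4 binary bits:
  E = 1110
  6 = 0110
  D = 1101
  F = 1111
Concatenate: 1110 0110 1101 1111
= 1110011011011111


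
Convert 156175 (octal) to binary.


Each octal digit → 3 binary bits:
  1 = 001
  5 = 101
  6 = 110
  1 = 001
  7 = 111
  5 = 101
Concatenate: 001 101 110 001 111 101
= 001101110001111101


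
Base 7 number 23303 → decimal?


Positional values (base 7):
  3 × 7^0 = 3 × 1 = 3
  0 × 7^1 = 0 × 7 = 0
  3 × 7^2 = 3 × 49 = 147
  3 × 7^3 = 3 × 343 = 1029
  2 × 7^4 = 2 × 2401 = 4802
Sum = 3 + 0 + 147 + 1029 + 4802
= 5981


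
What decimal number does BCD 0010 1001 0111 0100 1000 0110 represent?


Each 4-bit group → digit:
  0010 → 2
  1001 → 9
  0111 → 7
  0100 → 4
  1000 → 8
  0110 → 6
= 297486


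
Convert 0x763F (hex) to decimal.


Positional values:
Position 0: F × 16^0 = 15 × 1 = 15
Position 1: 3 × 16^1 = 3 × 16 = 48
Position 2: 6 × 16^2 = 6 × 256 = 1536
Position 3: 7 × 16^3 = 7 × 4096 = 28672
Sum = 15 + 48 + 1536 + 28672
= 30271


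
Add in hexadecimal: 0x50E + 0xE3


Align and add column by column (LSB to MSB, each column mod 16 with carry):
  050E
+ 00E3
  ----
  col 0: E(14) + 3(3) + 0 (carry in) = 17 → 1(1), carry out 1
  col 1: 0(0) + E(14) + 1 (carry in) = 15 → F(15), carry out 0
  col 2: 5(5) + 0(0) + 0 (carry in) = 5 → 5(5), carry out 0
  col 3: 0(0) + 0(0) + 0 (carry in) = 0 → 0(0), carry out 0
Reading digits MSB→LSB: 05F1
Strip leading zeros: 5F1
= 0x5F1


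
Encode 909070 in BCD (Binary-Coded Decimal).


Each digit → 4-bit binary:
  9 → 1001
  0 → 0000
  9 → 1001
  0 → 0000
  7 → 0111
  0 → 0000
= 1001 0000 1001 0000 0111 0000


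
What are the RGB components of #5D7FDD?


Hex: #5D7FDD
R = 5D₁₆ = 93
G = 7F₁₆ = 127
B = DD₁₆ = 221
= RGB(93, 127, 221)


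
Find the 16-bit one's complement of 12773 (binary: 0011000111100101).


Original: 0011000111100101
Invert all bits:
  bit 0: 0 → 1
  bit 1: 0 → 1
  bit 2: 1 → 0
  bit 3: 1 → 0
  bit 4: 0 → 1
  bit 5: 0 → 1
  bit 6: 0 → 1
  bit 7: 1 → 0
  bit 8: 1 → 0
  bit 9: 1 → 0
  bit 10: 1 → 0
  bit 11: 0 → 1
  bit 12: 0 → 1
  bit 13: 1 → 0
  bit 14: 0 → 1
  bit 15: 1 → 0
= 1100111000011010


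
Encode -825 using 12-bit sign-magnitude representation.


Sign bit: 1 (negative)
Magnitude: 825 = 01100111001
= 101100111001


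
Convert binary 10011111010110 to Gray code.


Binary: 10011111010110
Gray code: G = B XOR (B >> 1)
B >> 1 = 01001111101011
10011111010110 XOR 01001111101011:
  1 XOR 0 = 1
  0 XOR 1 = 1
  0 XOR 0 = 0
  1 XOR 0 = 1
  1 XOR 1 = 0
  1 XOR 1 = 0
  1 XOR 1 = 0
  1 XOR 1 = 0
  0 XOR 1 = 1
  1 XOR 0 = 1
  0 XOR 1 = 1
  1 XOR 0 = 1
  1 XOR 1 = 0
  0 XOR 1 = 1
= 11010000111101


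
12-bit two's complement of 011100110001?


Original: 011100110001
Step 1 - Invert all bits: 100011001110
Step 2 - Add 1: 100011001110 + 1
= 100011001111 (represents -1841)


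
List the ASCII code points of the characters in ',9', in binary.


String: ',9'  (2 characters)
Per-character ASCII lookup:
  ',': special character: ',' = 44 → 101100
  '9': digits start at 48: '9' = 48 + 9 = 57 → 111001
= 101100 111001


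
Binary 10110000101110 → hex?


Group into 4-bit nibbles: 0010110000101110
  0010 = 2
  1100 = C
  0010 = 2
  1110 = E
= 0x2C2E


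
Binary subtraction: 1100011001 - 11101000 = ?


Align and subtract column by column (LSB to MSB, borrowing when needed):
  1100011001
- 0011101000
  ----------
  col 0: (1 - 0 borrow-in) - 0 → 1 - 0 = 1, borrow out 0
  col 1: (0 - 0 borrow-in) - 0 → 0 - 0 = 0, borrow out 0
  col 2: (0 - 0 borrow-in) - 0 → 0 - 0 = 0, borrow out 0
  col 3: (1 - 0 borrow-in) - 1 → 1 - 1 = 0, borrow out 0
  col 4: (1 - 0 borrow-in) - 0 → 1 - 0 = 1, borrow out 0
  col 5: (0 - 0 borrow-in) - 1 → borrow from next column: (0+2) - 1 = 1, borrow out 1
  col 6: (0 - 1 borrow-in) - 1 → borrow from next column: (-1+2) - 1 = 0, borrow out 1
  col 7: (0 - 1 borrow-in) - 1 → borrow from next column: (-1+2) - 1 = 0, borrow out 1
  col 8: (1 - 1 borrow-in) - 0 → 0 - 0 = 0, borrow out 0
  col 9: (1 - 0 borrow-in) - 0 → 1 - 0 = 1, borrow out 0
Reading bits MSB→LSB: 1000110001
Strip leading zeros: 1000110001
= 1000110001


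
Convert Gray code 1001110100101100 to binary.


Gray code: 1001110100101100
MSB stays the same: 1
Each subsequent bit = prev_binary XOR current_gray:
  B[1] = 1 XOR 0 = 1
  B[2] = 1 XOR 0 = 1
  B[3] = 1 XOR 1 = 0
  B[4] = 0 XOR 1 = 1
  B[5] = 1 XOR 1 = 0
  B[6] = 0 XOR 0 = 0
  B[7] = 0 XOR 1 = 1
  B[8] = 1 XOR 0 = 1
  B[9] = 1 XOR 0 = 1
  B[10] = 1 XOR 1 = 0
  B[11] = 0 XOR 0 = 0
  B[12] = 0 XOR 1 = 1
  B[13] = 1 XOR 1 = 0
  B[14] = 0 XOR 0 = 0
  B[15] = 0 XOR 0 = 0
= 1110100111001000 (59848 decimal)


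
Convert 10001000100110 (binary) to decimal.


Positional values:
Bit 1: 1 × 2^1 = 2
Bit 2: 1 × 2^2 = 4
Bit 5: 1 × 2^5 = 32
Bit 9: 1 × 2^9 = 512
Bit 13: 1 × 2^13 = 8192
Sum = 2 + 4 + 32 + 512 + 8192
= 8742


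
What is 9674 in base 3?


Divide by 3 repeatedly:
9674 ÷ 3 = 3224 remainder 2
3224 ÷ 3 = 1074 remainder 2
1074 ÷ 3 = 358 remainder 0
358 ÷ 3 = 119 remainder 1
119 ÷ 3 = 39 remainder 2
39 ÷ 3 = 13 remainder 0
13 ÷ 3 = 4 remainder 1
4 ÷ 3 = 1 remainder 1
1 ÷ 3 = 0 remainder 1
Reading remainders bottom-up:
= 111021022


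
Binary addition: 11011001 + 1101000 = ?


Align and add column by column (LSB to MSB, carry propagating):
  011011001
+ 001101000
  ---------
  col 0: 1 + 0 + 0 (carry in) = 1 → bit 1, carry out 0
  col 1: 0 + 0 + 0 (carry in) = 0 → bit 0, carry out 0
  col 2: 0 + 0 + 0 (carry in) = 0 → bit 0, carry out 0
  col 3: 1 + 1 + 0 (carry in) = 2 → bit 0, carry out 1
  col 4: 1 + 0 + 1 (carry in) = 2 → bit 0, carry out 1
  col 5: 0 + 1 + 1 (carry in) = 2 → bit 0, carry out 1
  col 6: 1 + 1 + 1 (carry in) = 3 → bit 1, carry out 1
  col 7: 1 + 0 + 1 (carry in) = 2 → bit 0, carry out 1
  col 8: 0 + 0 + 1 (carry in) = 1 → bit 1, carry out 0
Reading bits MSB→LSB: 101000001
Strip leading zeros: 101000001
= 101000001


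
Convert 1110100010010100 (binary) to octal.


Group into 3-bit groups: 001110100010010100
  001 = 1
  110 = 6
  100 = 4
  010 = 2
  010 = 2
  100 = 4
= 0o164224


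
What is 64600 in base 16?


Divide by 16 repeatedly:
64600 ÷ 16 = 4037 remainder 8 (8)
4037 ÷ 16 = 252 remainder 5 (5)
252 ÷ 16 = 15 remainder 12 (C)
15 ÷ 16 = 0 remainder 15 (F)
Reading remainders bottom-up:
= 0xFC58


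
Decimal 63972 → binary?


Divide by 2 repeatedly:
63972 ÷ 2 = 31986 remainder 0
31986 ÷ 2 = 15993 remainder 0
15993 ÷ 2 = 7996 remainder 1
7996 ÷ 2 = 3998 remainder 0
3998 ÷ 2 = 1999 remainder 0
1999 ÷ 2 = 999 remainder 1
999 ÷ 2 = 499 remainder 1
499 ÷ 2 = 249 remainder 1
249 ÷ 2 = 124 remainder 1
124 ÷ 2 = 62 remainder 0
62 ÷ 2 = 31 remainder 0
31 ÷ 2 = 15 remainder 1
15 ÷ 2 = 7 remainder 1
7 ÷ 2 = 3 remainder 1
3 ÷ 2 = 1 remainder 1
1 ÷ 2 = 0 remainder 1
Reading remainders bottom-up:
= 1111100111100100


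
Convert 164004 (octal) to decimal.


Positional values:
Position 0: 4 × 8^0 = 4
Position 1: 0 × 8^1 = 0
Position 2: 0 × 8^2 = 0
Position 3: 4 × 8^3 = 2048
Position 4: 6 × 8^4 = 24576
Position 5: 1 × 8^5 = 32768
Sum = 4 + 0 + 0 + 2048 + 24576 + 32768
= 59396


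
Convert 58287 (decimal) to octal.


Divide by 8 repeatedly:
58287 ÷ 8 = 7285 remainder 7
7285 ÷ 8 = 910 remainder 5
910 ÷ 8 = 113 remainder 6
113 ÷ 8 = 14 remainder 1
14 ÷ 8 = 1 remainder 6
1 ÷ 8 = 0 remainder 1
Reading remainders bottom-up:
= 0o161657


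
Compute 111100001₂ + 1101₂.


Align and add column by column (LSB to MSB, carry propagating):
  0111100001
+ 0000001101
  ----------
  col 0: 1 + 1 + 0 (carry in) = 2 → bit 0, carry out 1
  col 1: 0 + 0 + 1 (carry in) = 1 → bit 1, carry out 0
  col 2: 0 + 1 + 0 (carry in) = 1 → bit 1, carry out 0
  col 3: 0 + 1 + 0 (carry in) = 1 → bit 1, carry out 0
  col 4: 0 + 0 + 0 (carry in) = 0 → bit 0, carry out 0
  col 5: 1 + 0 + 0 (carry in) = 1 → bit 1, carry out 0
  col 6: 1 + 0 + 0 (carry in) = 1 → bit 1, carry out 0
  col 7: 1 + 0 + 0 (carry in) = 1 → bit 1, carry out 0
  col 8: 1 + 0 + 0 (carry in) = 1 → bit 1, carry out 0
  col 9: 0 + 0 + 0 (carry in) = 0 → bit 0, carry out 0
Reading bits MSB→LSB: 0111101110
Strip leading zeros: 111101110
= 111101110


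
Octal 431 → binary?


Each octal digit → 3 binary bits:
  4 = 100
  3 = 011
  1 = 001
Concatenate: 100 011 001
= 100011001


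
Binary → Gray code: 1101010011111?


Binary: 1101010011111
Gray code: G = B XOR (B >> 1)
B >> 1 = 0110101001111
1101010011111 XOR 0110101001111:
  1 XOR 0 = 1
  1 XOR 1 = 0
  0 XOR 1 = 1
  1 XOR 0 = 1
  0 XOR 1 = 1
  1 XOR 0 = 1
  0 XOR 1 = 1
  0 XOR 0 = 0
  1 XOR 0 = 1
  1 XOR 1 = 0
  1 XOR 1 = 0
  1 XOR 1 = 0
  1 XOR 1 = 0
= 1011111010000


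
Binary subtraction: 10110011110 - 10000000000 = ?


Align and subtract column by column (LSB to MSB, borrowing when needed):
  10110011110
- 10000000000
  -----------
  col 0: (0 - 0 borrow-in) - 0 → 0 - 0 = 0, borrow out 0
  col 1: (1 - 0 borrow-in) - 0 → 1 - 0 = 1, borrow out 0
  col 2: (1 - 0 borrow-in) - 0 → 1 - 0 = 1, borrow out 0
  col 3: (1 - 0 borrow-in) - 0 → 1 - 0 = 1, borrow out 0
  col 4: (1 - 0 borrow-in) - 0 → 1 - 0 = 1, borrow out 0
  col 5: (0 - 0 borrow-in) - 0 → 0 - 0 = 0, borrow out 0
  col 6: (0 - 0 borrow-in) - 0 → 0 - 0 = 0, borrow out 0
  col 7: (1 - 0 borrow-in) - 0 → 1 - 0 = 1, borrow out 0
  col 8: (1 - 0 borrow-in) - 0 → 1 - 0 = 1, borrow out 0
  col 9: (0 - 0 borrow-in) - 0 → 0 - 0 = 0, borrow out 0
  col 10: (1 - 0 borrow-in) - 1 → 1 - 1 = 0, borrow out 0
Reading bits MSB→LSB: 00110011110
Strip leading zeros: 110011110
= 110011110


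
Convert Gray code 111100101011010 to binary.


Gray code: 111100101011010
MSB stays the same: 1
Each subsequent bit = prev_binary XOR current_gray:
  B[1] = 1 XOR 1 = 0
  B[2] = 0 XOR 1 = 1
  B[3] = 1 XOR 1 = 0
  B[4] = 0 XOR 0 = 0
  B[5] = 0 XOR 0 = 0
  B[6] = 0 XOR 1 = 1
  B[7] = 1 XOR 0 = 1
  B[8] = 1 XOR 1 = 0
  B[9] = 0 XOR 0 = 0
  B[10] = 0 XOR 1 = 1
  B[11] = 1 XOR 1 = 0
  B[12] = 0 XOR 0 = 0
  B[13] = 0 XOR 1 = 1
  B[14] = 1 XOR 0 = 1
= 101000110010011 (20883 decimal)


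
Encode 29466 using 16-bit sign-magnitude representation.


Sign bit: 0 (positive)
Magnitude: 29466 = 111001100011010
= 0111001100011010


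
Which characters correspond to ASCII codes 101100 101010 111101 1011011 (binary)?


Codes (binary): 101100 101010 111101 1011011
Per-code ASCII lookup:
  101100 = 44  (special character) → ','
  101010 = 42  (special character) → '*'
  111101 = 61  (special character) → '='
  1011011 = 91  (special character) → '['
= ',*=['


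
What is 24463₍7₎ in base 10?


Positional values (base 7):
  3 × 7^0 = 3 × 1 = 3
  6 × 7^1 = 6 × 7 = 42
  4 × 7^2 = 4 × 49 = 196
  4 × 7^3 = 4 × 343 = 1372
  2 × 7^4 = 2 × 2401 = 4802
Sum = 3 + 42 + 196 + 1372 + 4802
= 6415


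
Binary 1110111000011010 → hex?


Group into 4-bit nibbles: 1110111000011010
  1110 = E
  1110 = E
  0001 = 1
  1010 = A
= 0xEE1A


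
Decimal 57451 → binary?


Divide by 2 repeatedly:
57451 ÷ 2 = 28725 remainder 1
28725 ÷ 2 = 14362 remainder 1
14362 ÷ 2 = 7181 remainder 0
7181 ÷ 2 = 3590 remainder 1
3590 ÷ 2 = 1795 remainder 0
1795 ÷ 2 = 897 remainder 1
897 ÷ 2 = 448 remainder 1
448 ÷ 2 = 224 remainder 0
224 ÷ 2 = 112 remainder 0
112 ÷ 2 = 56 remainder 0
56 ÷ 2 = 28 remainder 0
28 ÷ 2 = 14 remainder 0
14 ÷ 2 = 7 remainder 0
7 ÷ 2 = 3 remainder 1
3 ÷ 2 = 1 remainder 1
1 ÷ 2 = 0 remainder 1
Reading remainders bottom-up:
= 1110000001101011


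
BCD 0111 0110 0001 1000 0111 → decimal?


Each 4-bit group → digit:
  0111 → 7
  0110 → 6
  0001 → 1
  1000 → 8
  0111 → 7
= 76187


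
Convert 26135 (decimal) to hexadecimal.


Divide by 16 repeatedly:
26135 ÷ 16 = 1633 remainder 7 (7)
1633 ÷ 16 = 102 remainder 1 (1)
102 ÷ 16 = 6 remainder 6 (6)
6 ÷ 16 = 0 remainder 6 (6)
Reading remainders bottom-up:
= 0x6617


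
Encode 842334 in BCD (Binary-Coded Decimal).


Each digit → 4-bit binary:
  8 → 1000
  4 → 0100
  2 → 0010
  3 → 0011
  3 → 0011
  4 → 0100
= 1000 0100 0010 0011 0011 0100


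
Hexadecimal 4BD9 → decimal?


Positional values:
Position 0: 9 × 16^0 = 9 × 1 = 9
Position 1: D × 16^1 = 13 × 16 = 208
Position 2: B × 16^2 = 11 × 256 = 2816
Position 3: 4 × 16^3 = 4 × 4096 = 16384
Sum = 9 + 208 + 2816 + 16384
= 19417


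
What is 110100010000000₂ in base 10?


Positional values:
Bit 7: 1 × 2^7 = 128
Bit 11: 1 × 2^11 = 2048
Bit 13: 1 × 2^13 = 8192
Bit 14: 1 × 2^14 = 16384
Sum = 128 + 2048 + 8192 + 16384
= 26752


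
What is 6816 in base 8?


Divide by 8 repeatedly:
6816 ÷ 8 = 852 remainder 0
852 ÷ 8 = 106 remainder 4
106 ÷ 8 = 13 remainder 2
13 ÷ 8 = 1 remainder 5
1 ÷ 8 = 0 remainder 1
Reading remainders bottom-up:
= 0o15240


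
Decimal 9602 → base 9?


Divide by 9 repeatedly:
9602 ÷ 9 = 1066 remainder 8
1066 ÷ 9 = 118 remainder 4
118 ÷ 9 = 13 remainder 1
13 ÷ 9 = 1 remainder 4
1 ÷ 9 = 0 remainder 1
Reading remainders bottom-up:
= 14148


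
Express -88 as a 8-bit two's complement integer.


Original: 01011000
Step 1 - Invert all bits: 10100111
Step 2 - Add 1: 10100111 + 1
= 10101000 (represents -88)


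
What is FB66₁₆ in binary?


Each hex digit → 4 binary bits:
  F = 1111
  B = 1011
  6 = 0110
  6 = 0110
Concatenate: 1111 1011 0110 0110
= 1111101101100110


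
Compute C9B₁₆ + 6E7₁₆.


Align and add column by column (LSB to MSB, each column mod 16 with carry):
  0C9B
+ 06E7
  ----
  col 0: B(11) + 7(7) + 0 (carry in) = 18 → 2(2), carry out 1
  col 1: 9(9) + E(14) + 1 (carry in) = 24 → 8(8), carry out 1
  col 2: C(12) + 6(6) + 1 (carry in) = 19 → 3(3), carry out 1
  col 3: 0(0) + 0(0) + 1 (carry in) = 1 → 1(1), carry out 0
Reading digits MSB→LSB: 1382
Strip leading zeros: 1382
= 0x1382


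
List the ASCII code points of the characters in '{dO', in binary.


String: '{dO'  (3 characters)
Per-character ASCII lookup:
  '{': special character: '{' = 123 → 1111011
  'd': lowercase starts at 97: 'd' = 97 + 3 = 100 → 1100100
  'O': uppercase starts at 65: 'O' = 65 + 14 = 79 → 1001111
= 1111011 1100100 1001111


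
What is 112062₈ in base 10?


Positional values:
Position 0: 2 × 8^0 = 2
Position 1: 6 × 8^1 = 48
Position 2: 0 × 8^2 = 0
Position 3: 2 × 8^3 = 1024
Position 4: 1 × 8^4 = 4096
Position 5: 1 × 8^5 = 32768
Sum = 2 + 48 + 0 + 1024 + 4096 + 32768
= 37938


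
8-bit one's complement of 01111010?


Original: 01111010
Invert all bits:
  bit 0: 0 → 1
  bit 1: 1 → 0
  bit 2: 1 → 0
  bit 3: 1 → 0
  bit 4: 1 → 0
  bit 5: 0 → 1
  bit 6: 1 → 0
  bit 7: 0 → 1
= 10000101


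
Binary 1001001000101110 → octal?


Group into 3-bit groups: 001001001000101110
  001 = 1
  001 = 1
  001 = 1
  000 = 0
  101 = 5
  110 = 6
= 0o111056


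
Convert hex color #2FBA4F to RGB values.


Hex: #2FBA4F
R = 2F₁₆ = 47
G = BA₁₆ = 186
B = 4F₁₆ = 79
= RGB(47, 186, 79)


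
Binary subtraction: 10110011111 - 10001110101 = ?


Align and subtract column by column (LSB to MSB, borrowing when needed):
  10110011111
- 10001110101
  -----------
  col 0: (1 - 0 borrow-in) - 1 → 1 - 1 = 0, borrow out 0
  col 1: (1 - 0 borrow-in) - 0 → 1 - 0 = 1, borrow out 0
  col 2: (1 - 0 borrow-in) - 1 → 1 - 1 = 0, borrow out 0
  col 3: (1 - 0 borrow-in) - 0 → 1 - 0 = 1, borrow out 0
  col 4: (1 - 0 borrow-in) - 1 → 1 - 1 = 0, borrow out 0
  col 5: (0 - 0 borrow-in) - 1 → borrow from next column: (0+2) - 1 = 1, borrow out 1
  col 6: (0 - 1 borrow-in) - 1 → borrow from next column: (-1+2) - 1 = 0, borrow out 1
  col 7: (1 - 1 borrow-in) - 0 → 0 - 0 = 0, borrow out 0
  col 8: (1 - 0 borrow-in) - 0 → 1 - 0 = 1, borrow out 0
  col 9: (0 - 0 borrow-in) - 0 → 0 - 0 = 0, borrow out 0
  col 10: (1 - 0 borrow-in) - 1 → 1 - 1 = 0, borrow out 0
Reading bits MSB→LSB: 00100101010
Strip leading zeros: 100101010
= 100101010


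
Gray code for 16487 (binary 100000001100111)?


Binary: 100000001100111
Gray code: G = B XOR (B >> 1)
B >> 1 = 010000000110011
100000001100111 XOR 010000000110011:
  1 XOR 0 = 1
  0 XOR 1 = 1
  0 XOR 0 = 0
  0 XOR 0 = 0
  0 XOR 0 = 0
  0 XOR 0 = 0
  0 XOR 0 = 0
  0 XOR 0 = 0
  1 XOR 0 = 1
  1 XOR 1 = 0
  0 XOR 1 = 1
  0 XOR 0 = 0
  1 XOR 0 = 1
  1 XOR 1 = 0
  1 XOR 1 = 0
= 110000001010100


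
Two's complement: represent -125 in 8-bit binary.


Original: 01111101
Step 1 - Invert all bits: 10000010
Step 2 - Add 1: 10000010 + 1
= 10000011 (represents -125)


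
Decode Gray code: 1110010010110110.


Gray code: 1110010010110110
MSB stays the same: 1
Each subsequent bit = prev_binary XOR current_gray:
  B[1] = 1 XOR 1 = 0
  B[2] = 0 XOR 1 = 1
  B[3] = 1 XOR 0 = 1
  B[4] = 1 XOR 0 = 1
  B[5] = 1 XOR 1 = 0
  B[6] = 0 XOR 0 = 0
  B[7] = 0 XOR 0 = 0
  B[8] = 0 XOR 1 = 1
  B[9] = 1 XOR 0 = 1
  B[10] = 1 XOR 1 = 0
  B[11] = 0 XOR 1 = 1
  B[12] = 1 XOR 0 = 1
  B[13] = 1 XOR 1 = 0
  B[14] = 0 XOR 1 = 1
  B[15] = 1 XOR 0 = 1
= 1011100011011011 (47323 decimal)


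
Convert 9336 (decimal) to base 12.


Divide by 12 repeatedly:
9336 ÷ 12 = 778 remainder 0
778 ÷ 12 = 64 remainder 10
64 ÷ 12 = 5 remainder 4
5 ÷ 12 = 0 remainder 5
Reading remainders bottom-up:
= 54A0


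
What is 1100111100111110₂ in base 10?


Positional values:
Bit 1: 1 × 2^1 = 2
Bit 2: 1 × 2^2 = 4
Bit 3: 1 × 2^3 = 8
Bit 4: 1 × 2^4 = 16
Bit 5: 1 × 2^5 = 32
Bit 8: 1 × 2^8 = 256
Bit 9: 1 × 2^9 = 512
Bit 10: 1 × 2^10 = 1024
Bit 11: 1 × 2^11 = 2048
Bit 14: 1 × 2^14 = 16384
Bit 15: 1 × 2^15 = 32768
Sum = 2 + 4 + 8 + 16 + 32 + 256 + 512 + 1024 + 2048 + 16384 + 32768
= 53054


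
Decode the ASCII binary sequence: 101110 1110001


Codes (binary): 101110 1110001
Per-code ASCII lookup:
  101110 = 46  (special character) → '.'
  1110001 = 113  (range 97-122: lowercase, 113 - 97 = 16) → 'q'
= '.q'


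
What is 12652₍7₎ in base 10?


Positional values (base 7):
  2 × 7^0 = 2 × 1 = 2
  5 × 7^1 = 5 × 7 = 35
  6 × 7^2 = 6 × 49 = 294
  2 × 7^3 = 2 × 343 = 686
  1 × 7^4 = 1 × 2401 = 2401
Sum = 2 + 35 + 294 + 686 + 2401
= 3418


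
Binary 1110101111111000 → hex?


Group into 4-bit nibbles: 1110101111111000
  1110 = E
  1011 = B
  1111 = F
  1000 = 8
= 0xEBF8
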